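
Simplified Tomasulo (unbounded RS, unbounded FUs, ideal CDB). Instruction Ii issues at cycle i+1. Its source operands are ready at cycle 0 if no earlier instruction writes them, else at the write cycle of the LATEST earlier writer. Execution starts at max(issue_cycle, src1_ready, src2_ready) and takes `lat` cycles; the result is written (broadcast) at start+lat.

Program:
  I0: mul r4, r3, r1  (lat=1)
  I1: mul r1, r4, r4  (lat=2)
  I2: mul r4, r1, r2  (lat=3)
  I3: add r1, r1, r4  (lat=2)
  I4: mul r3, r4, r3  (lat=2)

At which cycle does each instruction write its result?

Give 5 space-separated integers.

I0 mul r4: issue@1 deps=(None,None) exec_start@1 write@2
I1 mul r1: issue@2 deps=(0,0) exec_start@2 write@4
I2 mul r4: issue@3 deps=(1,None) exec_start@4 write@7
I3 add r1: issue@4 deps=(1,2) exec_start@7 write@9
I4 mul r3: issue@5 deps=(2,None) exec_start@7 write@9

Answer: 2 4 7 9 9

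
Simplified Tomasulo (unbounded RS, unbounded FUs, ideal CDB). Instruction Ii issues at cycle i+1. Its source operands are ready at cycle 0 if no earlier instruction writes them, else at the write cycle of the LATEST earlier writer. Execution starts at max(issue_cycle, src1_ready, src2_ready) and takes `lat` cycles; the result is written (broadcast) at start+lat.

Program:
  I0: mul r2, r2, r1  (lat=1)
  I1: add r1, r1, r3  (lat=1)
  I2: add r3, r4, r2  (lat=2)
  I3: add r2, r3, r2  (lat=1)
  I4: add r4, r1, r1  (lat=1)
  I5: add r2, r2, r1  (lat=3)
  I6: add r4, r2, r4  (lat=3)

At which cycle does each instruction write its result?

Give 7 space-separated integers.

I0 mul r2: issue@1 deps=(None,None) exec_start@1 write@2
I1 add r1: issue@2 deps=(None,None) exec_start@2 write@3
I2 add r3: issue@3 deps=(None,0) exec_start@3 write@5
I3 add r2: issue@4 deps=(2,0) exec_start@5 write@6
I4 add r4: issue@5 deps=(1,1) exec_start@5 write@6
I5 add r2: issue@6 deps=(3,1) exec_start@6 write@9
I6 add r4: issue@7 deps=(5,4) exec_start@9 write@12

Answer: 2 3 5 6 6 9 12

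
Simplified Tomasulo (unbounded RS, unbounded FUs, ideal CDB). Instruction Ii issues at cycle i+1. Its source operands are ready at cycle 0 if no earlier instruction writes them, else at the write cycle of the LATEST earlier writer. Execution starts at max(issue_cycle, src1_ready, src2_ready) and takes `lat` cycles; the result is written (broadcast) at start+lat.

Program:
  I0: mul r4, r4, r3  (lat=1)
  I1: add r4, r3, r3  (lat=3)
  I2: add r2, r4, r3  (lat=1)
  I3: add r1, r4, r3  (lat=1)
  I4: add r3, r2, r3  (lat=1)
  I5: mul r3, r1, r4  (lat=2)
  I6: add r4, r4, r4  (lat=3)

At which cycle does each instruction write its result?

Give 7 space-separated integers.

I0 mul r4: issue@1 deps=(None,None) exec_start@1 write@2
I1 add r4: issue@2 deps=(None,None) exec_start@2 write@5
I2 add r2: issue@3 deps=(1,None) exec_start@5 write@6
I3 add r1: issue@4 deps=(1,None) exec_start@5 write@6
I4 add r3: issue@5 deps=(2,None) exec_start@6 write@7
I5 mul r3: issue@6 deps=(3,1) exec_start@6 write@8
I6 add r4: issue@7 deps=(1,1) exec_start@7 write@10

Answer: 2 5 6 6 7 8 10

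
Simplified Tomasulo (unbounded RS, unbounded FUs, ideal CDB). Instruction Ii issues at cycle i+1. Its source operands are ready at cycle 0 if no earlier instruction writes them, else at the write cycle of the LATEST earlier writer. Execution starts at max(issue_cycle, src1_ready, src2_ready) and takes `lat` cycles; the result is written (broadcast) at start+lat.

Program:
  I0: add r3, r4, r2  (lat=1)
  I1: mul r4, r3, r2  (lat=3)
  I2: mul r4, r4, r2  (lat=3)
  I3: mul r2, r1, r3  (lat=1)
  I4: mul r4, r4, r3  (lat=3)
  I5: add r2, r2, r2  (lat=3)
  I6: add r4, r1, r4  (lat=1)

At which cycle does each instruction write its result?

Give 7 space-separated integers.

I0 add r3: issue@1 deps=(None,None) exec_start@1 write@2
I1 mul r4: issue@2 deps=(0,None) exec_start@2 write@5
I2 mul r4: issue@3 deps=(1,None) exec_start@5 write@8
I3 mul r2: issue@4 deps=(None,0) exec_start@4 write@5
I4 mul r4: issue@5 deps=(2,0) exec_start@8 write@11
I5 add r2: issue@6 deps=(3,3) exec_start@6 write@9
I6 add r4: issue@7 deps=(None,4) exec_start@11 write@12

Answer: 2 5 8 5 11 9 12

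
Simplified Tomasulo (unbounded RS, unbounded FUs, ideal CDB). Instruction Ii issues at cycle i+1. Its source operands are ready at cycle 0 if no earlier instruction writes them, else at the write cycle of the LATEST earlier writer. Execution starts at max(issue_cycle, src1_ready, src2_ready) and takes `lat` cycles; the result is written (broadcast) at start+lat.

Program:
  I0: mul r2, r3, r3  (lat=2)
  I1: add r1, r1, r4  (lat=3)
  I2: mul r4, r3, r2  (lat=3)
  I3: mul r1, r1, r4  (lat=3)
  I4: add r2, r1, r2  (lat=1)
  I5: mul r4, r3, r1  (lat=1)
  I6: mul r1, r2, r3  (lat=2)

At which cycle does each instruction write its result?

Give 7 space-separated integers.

I0 mul r2: issue@1 deps=(None,None) exec_start@1 write@3
I1 add r1: issue@2 deps=(None,None) exec_start@2 write@5
I2 mul r4: issue@3 deps=(None,0) exec_start@3 write@6
I3 mul r1: issue@4 deps=(1,2) exec_start@6 write@9
I4 add r2: issue@5 deps=(3,0) exec_start@9 write@10
I5 mul r4: issue@6 deps=(None,3) exec_start@9 write@10
I6 mul r1: issue@7 deps=(4,None) exec_start@10 write@12

Answer: 3 5 6 9 10 10 12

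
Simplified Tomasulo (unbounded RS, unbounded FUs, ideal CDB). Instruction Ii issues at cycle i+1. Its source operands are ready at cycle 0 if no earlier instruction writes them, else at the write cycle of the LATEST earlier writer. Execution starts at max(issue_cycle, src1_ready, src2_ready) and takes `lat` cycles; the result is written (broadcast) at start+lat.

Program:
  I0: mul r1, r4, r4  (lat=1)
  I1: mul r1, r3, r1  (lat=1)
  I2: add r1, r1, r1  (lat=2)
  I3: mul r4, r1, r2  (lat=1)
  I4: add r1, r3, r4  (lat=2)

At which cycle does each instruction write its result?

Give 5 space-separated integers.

Answer: 2 3 5 6 8

Derivation:
I0 mul r1: issue@1 deps=(None,None) exec_start@1 write@2
I1 mul r1: issue@2 deps=(None,0) exec_start@2 write@3
I2 add r1: issue@3 deps=(1,1) exec_start@3 write@5
I3 mul r4: issue@4 deps=(2,None) exec_start@5 write@6
I4 add r1: issue@5 deps=(None,3) exec_start@6 write@8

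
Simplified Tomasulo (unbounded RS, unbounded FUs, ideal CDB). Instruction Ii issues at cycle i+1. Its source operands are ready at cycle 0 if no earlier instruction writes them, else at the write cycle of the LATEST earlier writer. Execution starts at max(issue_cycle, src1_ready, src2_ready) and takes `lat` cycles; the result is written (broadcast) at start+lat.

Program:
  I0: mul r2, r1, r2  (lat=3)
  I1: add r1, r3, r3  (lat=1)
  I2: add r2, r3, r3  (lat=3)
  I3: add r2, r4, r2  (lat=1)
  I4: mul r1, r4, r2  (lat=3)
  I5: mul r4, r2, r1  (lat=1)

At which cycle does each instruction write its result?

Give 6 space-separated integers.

Answer: 4 3 6 7 10 11

Derivation:
I0 mul r2: issue@1 deps=(None,None) exec_start@1 write@4
I1 add r1: issue@2 deps=(None,None) exec_start@2 write@3
I2 add r2: issue@3 deps=(None,None) exec_start@3 write@6
I3 add r2: issue@4 deps=(None,2) exec_start@6 write@7
I4 mul r1: issue@5 deps=(None,3) exec_start@7 write@10
I5 mul r4: issue@6 deps=(3,4) exec_start@10 write@11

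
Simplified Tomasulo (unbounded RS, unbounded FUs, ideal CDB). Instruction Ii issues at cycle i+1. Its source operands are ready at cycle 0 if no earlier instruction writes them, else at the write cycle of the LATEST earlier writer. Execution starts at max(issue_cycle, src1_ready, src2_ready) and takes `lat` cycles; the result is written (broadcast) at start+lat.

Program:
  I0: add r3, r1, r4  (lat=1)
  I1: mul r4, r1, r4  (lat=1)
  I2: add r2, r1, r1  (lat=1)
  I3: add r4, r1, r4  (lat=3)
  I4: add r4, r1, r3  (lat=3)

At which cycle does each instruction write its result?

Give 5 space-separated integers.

I0 add r3: issue@1 deps=(None,None) exec_start@1 write@2
I1 mul r4: issue@2 deps=(None,None) exec_start@2 write@3
I2 add r2: issue@3 deps=(None,None) exec_start@3 write@4
I3 add r4: issue@4 deps=(None,1) exec_start@4 write@7
I4 add r4: issue@5 deps=(None,0) exec_start@5 write@8

Answer: 2 3 4 7 8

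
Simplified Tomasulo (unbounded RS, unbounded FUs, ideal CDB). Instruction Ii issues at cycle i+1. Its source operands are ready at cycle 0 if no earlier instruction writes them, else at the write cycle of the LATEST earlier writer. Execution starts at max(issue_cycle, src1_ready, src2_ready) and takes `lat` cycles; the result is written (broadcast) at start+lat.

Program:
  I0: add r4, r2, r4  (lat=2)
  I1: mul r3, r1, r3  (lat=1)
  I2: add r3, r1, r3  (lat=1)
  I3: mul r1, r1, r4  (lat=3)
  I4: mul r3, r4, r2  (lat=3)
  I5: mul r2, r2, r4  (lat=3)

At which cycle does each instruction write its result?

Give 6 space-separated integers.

I0 add r4: issue@1 deps=(None,None) exec_start@1 write@3
I1 mul r3: issue@2 deps=(None,None) exec_start@2 write@3
I2 add r3: issue@3 deps=(None,1) exec_start@3 write@4
I3 mul r1: issue@4 deps=(None,0) exec_start@4 write@7
I4 mul r3: issue@5 deps=(0,None) exec_start@5 write@8
I5 mul r2: issue@6 deps=(None,0) exec_start@6 write@9

Answer: 3 3 4 7 8 9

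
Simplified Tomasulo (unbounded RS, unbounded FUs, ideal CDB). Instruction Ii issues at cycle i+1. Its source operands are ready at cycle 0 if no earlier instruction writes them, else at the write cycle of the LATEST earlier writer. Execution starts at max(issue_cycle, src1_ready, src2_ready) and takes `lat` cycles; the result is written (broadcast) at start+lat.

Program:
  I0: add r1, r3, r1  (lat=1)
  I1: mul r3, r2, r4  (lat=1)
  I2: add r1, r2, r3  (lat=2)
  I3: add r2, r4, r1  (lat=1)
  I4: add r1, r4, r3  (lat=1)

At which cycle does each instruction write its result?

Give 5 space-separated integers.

I0 add r1: issue@1 deps=(None,None) exec_start@1 write@2
I1 mul r3: issue@2 deps=(None,None) exec_start@2 write@3
I2 add r1: issue@3 deps=(None,1) exec_start@3 write@5
I3 add r2: issue@4 deps=(None,2) exec_start@5 write@6
I4 add r1: issue@5 deps=(None,1) exec_start@5 write@6

Answer: 2 3 5 6 6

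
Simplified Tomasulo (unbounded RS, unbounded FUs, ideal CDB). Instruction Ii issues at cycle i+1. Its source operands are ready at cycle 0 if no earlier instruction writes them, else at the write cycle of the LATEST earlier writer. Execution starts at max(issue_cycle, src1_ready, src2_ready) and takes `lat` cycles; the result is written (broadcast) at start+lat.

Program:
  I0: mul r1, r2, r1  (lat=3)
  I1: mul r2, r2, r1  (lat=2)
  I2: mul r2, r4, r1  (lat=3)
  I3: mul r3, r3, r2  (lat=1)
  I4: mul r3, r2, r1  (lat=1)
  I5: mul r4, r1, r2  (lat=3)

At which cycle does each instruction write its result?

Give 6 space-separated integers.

Answer: 4 6 7 8 8 10

Derivation:
I0 mul r1: issue@1 deps=(None,None) exec_start@1 write@4
I1 mul r2: issue@2 deps=(None,0) exec_start@4 write@6
I2 mul r2: issue@3 deps=(None,0) exec_start@4 write@7
I3 mul r3: issue@4 deps=(None,2) exec_start@7 write@8
I4 mul r3: issue@5 deps=(2,0) exec_start@7 write@8
I5 mul r4: issue@6 deps=(0,2) exec_start@7 write@10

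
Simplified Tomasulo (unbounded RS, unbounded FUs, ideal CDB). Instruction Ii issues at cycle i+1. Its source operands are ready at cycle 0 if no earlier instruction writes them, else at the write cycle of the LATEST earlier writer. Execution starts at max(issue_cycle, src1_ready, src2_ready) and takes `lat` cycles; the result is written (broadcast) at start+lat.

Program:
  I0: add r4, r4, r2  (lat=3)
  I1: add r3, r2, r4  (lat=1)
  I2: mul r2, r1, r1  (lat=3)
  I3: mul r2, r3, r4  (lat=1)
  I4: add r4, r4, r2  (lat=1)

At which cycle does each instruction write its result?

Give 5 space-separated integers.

I0 add r4: issue@1 deps=(None,None) exec_start@1 write@4
I1 add r3: issue@2 deps=(None,0) exec_start@4 write@5
I2 mul r2: issue@3 deps=(None,None) exec_start@3 write@6
I3 mul r2: issue@4 deps=(1,0) exec_start@5 write@6
I4 add r4: issue@5 deps=(0,3) exec_start@6 write@7

Answer: 4 5 6 6 7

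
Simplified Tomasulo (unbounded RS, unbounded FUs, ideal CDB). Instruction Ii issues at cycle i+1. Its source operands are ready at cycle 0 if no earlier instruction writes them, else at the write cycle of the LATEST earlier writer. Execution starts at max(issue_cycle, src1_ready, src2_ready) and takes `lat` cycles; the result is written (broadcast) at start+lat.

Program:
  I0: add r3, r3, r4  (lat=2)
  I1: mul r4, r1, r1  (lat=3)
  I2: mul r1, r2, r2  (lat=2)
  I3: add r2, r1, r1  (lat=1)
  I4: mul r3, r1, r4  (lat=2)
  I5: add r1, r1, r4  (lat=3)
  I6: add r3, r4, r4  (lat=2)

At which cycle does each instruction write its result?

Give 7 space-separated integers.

I0 add r3: issue@1 deps=(None,None) exec_start@1 write@3
I1 mul r4: issue@2 deps=(None,None) exec_start@2 write@5
I2 mul r1: issue@3 deps=(None,None) exec_start@3 write@5
I3 add r2: issue@4 deps=(2,2) exec_start@5 write@6
I4 mul r3: issue@5 deps=(2,1) exec_start@5 write@7
I5 add r1: issue@6 deps=(2,1) exec_start@6 write@9
I6 add r3: issue@7 deps=(1,1) exec_start@7 write@9

Answer: 3 5 5 6 7 9 9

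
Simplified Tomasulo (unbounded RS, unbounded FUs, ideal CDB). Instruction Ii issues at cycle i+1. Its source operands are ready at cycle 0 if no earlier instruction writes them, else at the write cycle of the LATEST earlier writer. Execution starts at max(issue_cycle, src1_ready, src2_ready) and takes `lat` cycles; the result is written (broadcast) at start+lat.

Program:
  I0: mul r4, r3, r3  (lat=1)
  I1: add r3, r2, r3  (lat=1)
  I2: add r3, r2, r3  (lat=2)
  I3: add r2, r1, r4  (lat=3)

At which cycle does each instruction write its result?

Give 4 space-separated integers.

Answer: 2 3 5 7

Derivation:
I0 mul r4: issue@1 deps=(None,None) exec_start@1 write@2
I1 add r3: issue@2 deps=(None,None) exec_start@2 write@3
I2 add r3: issue@3 deps=(None,1) exec_start@3 write@5
I3 add r2: issue@4 deps=(None,0) exec_start@4 write@7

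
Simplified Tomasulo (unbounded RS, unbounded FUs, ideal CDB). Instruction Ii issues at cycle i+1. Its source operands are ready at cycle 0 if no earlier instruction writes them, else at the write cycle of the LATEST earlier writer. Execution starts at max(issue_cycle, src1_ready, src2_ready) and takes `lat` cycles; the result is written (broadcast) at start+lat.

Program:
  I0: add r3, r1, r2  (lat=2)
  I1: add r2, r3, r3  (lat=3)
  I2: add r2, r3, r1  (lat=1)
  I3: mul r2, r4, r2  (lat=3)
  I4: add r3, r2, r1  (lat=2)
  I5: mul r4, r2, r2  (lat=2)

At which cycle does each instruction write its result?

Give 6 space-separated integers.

I0 add r3: issue@1 deps=(None,None) exec_start@1 write@3
I1 add r2: issue@2 deps=(0,0) exec_start@3 write@6
I2 add r2: issue@3 deps=(0,None) exec_start@3 write@4
I3 mul r2: issue@4 deps=(None,2) exec_start@4 write@7
I4 add r3: issue@5 deps=(3,None) exec_start@7 write@9
I5 mul r4: issue@6 deps=(3,3) exec_start@7 write@9

Answer: 3 6 4 7 9 9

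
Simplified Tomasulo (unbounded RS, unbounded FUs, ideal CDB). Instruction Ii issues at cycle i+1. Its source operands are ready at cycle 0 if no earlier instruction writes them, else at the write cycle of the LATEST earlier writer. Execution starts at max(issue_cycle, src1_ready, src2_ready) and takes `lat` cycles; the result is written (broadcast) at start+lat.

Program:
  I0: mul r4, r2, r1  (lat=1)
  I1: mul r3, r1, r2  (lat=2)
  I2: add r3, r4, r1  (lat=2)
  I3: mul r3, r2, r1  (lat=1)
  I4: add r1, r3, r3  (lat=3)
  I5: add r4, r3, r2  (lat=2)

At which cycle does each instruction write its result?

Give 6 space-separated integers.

Answer: 2 4 5 5 8 8

Derivation:
I0 mul r4: issue@1 deps=(None,None) exec_start@1 write@2
I1 mul r3: issue@2 deps=(None,None) exec_start@2 write@4
I2 add r3: issue@3 deps=(0,None) exec_start@3 write@5
I3 mul r3: issue@4 deps=(None,None) exec_start@4 write@5
I4 add r1: issue@5 deps=(3,3) exec_start@5 write@8
I5 add r4: issue@6 deps=(3,None) exec_start@6 write@8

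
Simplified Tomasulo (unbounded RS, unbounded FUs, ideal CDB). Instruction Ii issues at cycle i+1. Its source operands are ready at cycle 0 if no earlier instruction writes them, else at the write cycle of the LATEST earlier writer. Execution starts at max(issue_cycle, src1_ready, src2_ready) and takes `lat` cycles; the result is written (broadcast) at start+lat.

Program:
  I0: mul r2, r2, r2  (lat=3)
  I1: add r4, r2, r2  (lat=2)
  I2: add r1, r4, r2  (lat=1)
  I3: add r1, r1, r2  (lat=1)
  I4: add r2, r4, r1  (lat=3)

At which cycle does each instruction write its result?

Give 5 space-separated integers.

I0 mul r2: issue@1 deps=(None,None) exec_start@1 write@4
I1 add r4: issue@2 deps=(0,0) exec_start@4 write@6
I2 add r1: issue@3 deps=(1,0) exec_start@6 write@7
I3 add r1: issue@4 deps=(2,0) exec_start@7 write@8
I4 add r2: issue@5 deps=(1,3) exec_start@8 write@11

Answer: 4 6 7 8 11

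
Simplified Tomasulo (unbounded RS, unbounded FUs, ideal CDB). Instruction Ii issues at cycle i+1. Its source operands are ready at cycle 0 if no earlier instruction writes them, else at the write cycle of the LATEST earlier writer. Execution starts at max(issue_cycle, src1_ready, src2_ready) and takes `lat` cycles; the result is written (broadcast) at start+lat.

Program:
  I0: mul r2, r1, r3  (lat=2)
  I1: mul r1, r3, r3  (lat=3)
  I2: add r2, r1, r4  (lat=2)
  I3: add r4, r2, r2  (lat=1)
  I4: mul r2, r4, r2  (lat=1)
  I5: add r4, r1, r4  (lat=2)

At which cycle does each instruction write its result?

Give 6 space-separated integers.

Answer: 3 5 7 8 9 10

Derivation:
I0 mul r2: issue@1 deps=(None,None) exec_start@1 write@3
I1 mul r1: issue@2 deps=(None,None) exec_start@2 write@5
I2 add r2: issue@3 deps=(1,None) exec_start@5 write@7
I3 add r4: issue@4 deps=(2,2) exec_start@7 write@8
I4 mul r2: issue@5 deps=(3,2) exec_start@8 write@9
I5 add r4: issue@6 deps=(1,3) exec_start@8 write@10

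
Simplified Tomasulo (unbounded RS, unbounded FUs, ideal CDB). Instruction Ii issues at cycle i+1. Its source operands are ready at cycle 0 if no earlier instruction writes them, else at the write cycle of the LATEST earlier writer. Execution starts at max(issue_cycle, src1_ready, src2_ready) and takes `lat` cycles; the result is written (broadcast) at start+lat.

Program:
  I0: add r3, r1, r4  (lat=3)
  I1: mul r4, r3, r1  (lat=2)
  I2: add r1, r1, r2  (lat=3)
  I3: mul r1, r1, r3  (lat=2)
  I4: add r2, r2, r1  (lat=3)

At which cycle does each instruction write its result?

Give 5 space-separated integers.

I0 add r3: issue@1 deps=(None,None) exec_start@1 write@4
I1 mul r4: issue@2 deps=(0,None) exec_start@4 write@6
I2 add r1: issue@3 deps=(None,None) exec_start@3 write@6
I3 mul r1: issue@4 deps=(2,0) exec_start@6 write@8
I4 add r2: issue@5 deps=(None,3) exec_start@8 write@11

Answer: 4 6 6 8 11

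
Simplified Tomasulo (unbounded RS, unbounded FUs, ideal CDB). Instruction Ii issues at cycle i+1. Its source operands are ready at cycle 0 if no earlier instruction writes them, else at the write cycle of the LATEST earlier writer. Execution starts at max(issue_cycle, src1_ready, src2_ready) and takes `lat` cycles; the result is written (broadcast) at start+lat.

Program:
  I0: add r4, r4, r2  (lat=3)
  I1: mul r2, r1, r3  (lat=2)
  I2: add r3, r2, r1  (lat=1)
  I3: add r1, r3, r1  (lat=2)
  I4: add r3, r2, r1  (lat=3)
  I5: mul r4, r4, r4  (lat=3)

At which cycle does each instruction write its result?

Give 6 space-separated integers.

Answer: 4 4 5 7 10 9

Derivation:
I0 add r4: issue@1 deps=(None,None) exec_start@1 write@4
I1 mul r2: issue@2 deps=(None,None) exec_start@2 write@4
I2 add r3: issue@3 deps=(1,None) exec_start@4 write@5
I3 add r1: issue@4 deps=(2,None) exec_start@5 write@7
I4 add r3: issue@5 deps=(1,3) exec_start@7 write@10
I5 mul r4: issue@6 deps=(0,0) exec_start@6 write@9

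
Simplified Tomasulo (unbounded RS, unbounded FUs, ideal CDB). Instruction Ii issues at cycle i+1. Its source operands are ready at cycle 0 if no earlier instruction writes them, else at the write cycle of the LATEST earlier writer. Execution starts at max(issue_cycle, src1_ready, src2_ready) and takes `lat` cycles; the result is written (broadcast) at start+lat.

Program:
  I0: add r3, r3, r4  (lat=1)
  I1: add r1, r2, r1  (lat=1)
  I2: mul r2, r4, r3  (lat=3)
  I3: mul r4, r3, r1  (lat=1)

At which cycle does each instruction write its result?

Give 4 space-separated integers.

Answer: 2 3 6 5

Derivation:
I0 add r3: issue@1 deps=(None,None) exec_start@1 write@2
I1 add r1: issue@2 deps=(None,None) exec_start@2 write@3
I2 mul r2: issue@3 deps=(None,0) exec_start@3 write@6
I3 mul r4: issue@4 deps=(0,1) exec_start@4 write@5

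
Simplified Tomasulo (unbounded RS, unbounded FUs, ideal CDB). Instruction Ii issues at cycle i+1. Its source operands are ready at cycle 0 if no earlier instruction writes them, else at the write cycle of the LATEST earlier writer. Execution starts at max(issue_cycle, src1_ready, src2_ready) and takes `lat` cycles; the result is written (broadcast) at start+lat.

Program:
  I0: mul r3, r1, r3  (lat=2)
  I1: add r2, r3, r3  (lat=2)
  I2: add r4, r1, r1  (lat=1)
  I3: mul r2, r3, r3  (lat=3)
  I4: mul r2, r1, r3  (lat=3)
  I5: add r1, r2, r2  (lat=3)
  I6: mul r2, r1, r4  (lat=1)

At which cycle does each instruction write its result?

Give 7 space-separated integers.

Answer: 3 5 4 7 8 11 12

Derivation:
I0 mul r3: issue@1 deps=(None,None) exec_start@1 write@3
I1 add r2: issue@2 deps=(0,0) exec_start@3 write@5
I2 add r4: issue@3 deps=(None,None) exec_start@3 write@4
I3 mul r2: issue@4 deps=(0,0) exec_start@4 write@7
I4 mul r2: issue@5 deps=(None,0) exec_start@5 write@8
I5 add r1: issue@6 deps=(4,4) exec_start@8 write@11
I6 mul r2: issue@7 deps=(5,2) exec_start@11 write@12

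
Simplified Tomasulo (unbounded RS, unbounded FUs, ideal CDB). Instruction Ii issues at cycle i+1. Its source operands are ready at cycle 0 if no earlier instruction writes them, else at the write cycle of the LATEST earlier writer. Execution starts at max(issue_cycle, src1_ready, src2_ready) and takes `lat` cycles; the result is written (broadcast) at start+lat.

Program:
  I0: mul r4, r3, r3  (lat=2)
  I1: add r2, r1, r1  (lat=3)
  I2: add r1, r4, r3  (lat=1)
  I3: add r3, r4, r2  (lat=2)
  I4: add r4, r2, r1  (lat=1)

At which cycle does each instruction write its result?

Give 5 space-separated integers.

Answer: 3 5 4 7 6

Derivation:
I0 mul r4: issue@1 deps=(None,None) exec_start@1 write@3
I1 add r2: issue@2 deps=(None,None) exec_start@2 write@5
I2 add r1: issue@3 deps=(0,None) exec_start@3 write@4
I3 add r3: issue@4 deps=(0,1) exec_start@5 write@7
I4 add r4: issue@5 deps=(1,2) exec_start@5 write@6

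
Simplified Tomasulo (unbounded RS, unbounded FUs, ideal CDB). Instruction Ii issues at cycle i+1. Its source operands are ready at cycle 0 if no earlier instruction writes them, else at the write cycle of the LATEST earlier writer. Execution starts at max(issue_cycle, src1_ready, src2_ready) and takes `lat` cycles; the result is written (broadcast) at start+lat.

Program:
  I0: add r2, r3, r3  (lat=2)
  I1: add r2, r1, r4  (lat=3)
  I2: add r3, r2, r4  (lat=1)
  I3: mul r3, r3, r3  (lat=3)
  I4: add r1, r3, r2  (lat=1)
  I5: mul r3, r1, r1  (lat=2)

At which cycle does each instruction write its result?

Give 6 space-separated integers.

Answer: 3 5 6 9 10 12

Derivation:
I0 add r2: issue@1 deps=(None,None) exec_start@1 write@3
I1 add r2: issue@2 deps=(None,None) exec_start@2 write@5
I2 add r3: issue@3 deps=(1,None) exec_start@5 write@6
I3 mul r3: issue@4 deps=(2,2) exec_start@6 write@9
I4 add r1: issue@5 deps=(3,1) exec_start@9 write@10
I5 mul r3: issue@6 deps=(4,4) exec_start@10 write@12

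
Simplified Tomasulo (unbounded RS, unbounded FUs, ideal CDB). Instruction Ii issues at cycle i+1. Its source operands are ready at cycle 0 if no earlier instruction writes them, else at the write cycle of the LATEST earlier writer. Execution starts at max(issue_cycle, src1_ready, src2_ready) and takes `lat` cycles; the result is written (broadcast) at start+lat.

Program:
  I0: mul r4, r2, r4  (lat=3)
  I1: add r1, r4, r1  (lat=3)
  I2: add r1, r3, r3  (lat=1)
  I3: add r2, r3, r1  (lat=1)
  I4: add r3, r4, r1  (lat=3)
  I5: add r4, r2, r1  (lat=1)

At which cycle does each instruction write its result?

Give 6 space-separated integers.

I0 mul r4: issue@1 deps=(None,None) exec_start@1 write@4
I1 add r1: issue@2 deps=(0,None) exec_start@4 write@7
I2 add r1: issue@3 deps=(None,None) exec_start@3 write@4
I3 add r2: issue@4 deps=(None,2) exec_start@4 write@5
I4 add r3: issue@5 deps=(0,2) exec_start@5 write@8
I5 add r4: issue@6 deps=(3,2) exec_start@6 write@7

Answer: 4 7 4 5 8 7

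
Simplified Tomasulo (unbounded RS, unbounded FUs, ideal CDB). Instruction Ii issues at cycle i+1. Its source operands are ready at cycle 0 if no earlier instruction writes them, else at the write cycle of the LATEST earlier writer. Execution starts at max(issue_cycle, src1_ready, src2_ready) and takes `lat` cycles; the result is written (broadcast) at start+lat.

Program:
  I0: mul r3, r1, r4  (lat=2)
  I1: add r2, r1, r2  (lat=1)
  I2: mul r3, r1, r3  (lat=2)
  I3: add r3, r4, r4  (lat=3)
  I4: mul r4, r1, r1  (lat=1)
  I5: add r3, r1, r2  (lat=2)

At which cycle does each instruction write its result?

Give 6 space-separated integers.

Answer: 3 3 5 7 6 8

Derivation:
I0 mul r3: issue@1 deps=(None,None) exec_start@1 write@3
I1 add r2: issue@2 deps=(None,None) exec_start@2 write@3
I2 mul r3: issue@3 deps=(None,0) exec_start@3 write@5
I3 add r3: issue@4 deps=(None,None) exec_start@4 write@7
I4 mul r4: issue@5 deps=(None,None) exec_start@5 write@6
I5 add r3: issue@6 deps=(None,1) exec_start@6 write@8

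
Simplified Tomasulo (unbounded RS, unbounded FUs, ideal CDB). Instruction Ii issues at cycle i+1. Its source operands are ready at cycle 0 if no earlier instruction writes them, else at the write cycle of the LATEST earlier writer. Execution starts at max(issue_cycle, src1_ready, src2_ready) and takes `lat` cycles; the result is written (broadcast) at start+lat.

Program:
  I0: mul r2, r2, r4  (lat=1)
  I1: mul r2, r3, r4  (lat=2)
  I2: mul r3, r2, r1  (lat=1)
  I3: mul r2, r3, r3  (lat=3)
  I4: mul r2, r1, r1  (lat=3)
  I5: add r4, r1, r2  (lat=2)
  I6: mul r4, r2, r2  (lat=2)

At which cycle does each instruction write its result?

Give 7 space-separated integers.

Answer: 2 4 5 8 8 10 10

Derivation:
I0 mul r2: issue@1 deps=(None,None) exec_start@1 write@2
I1 mul r2: issue@2 deps=(None,None) exec_start@2 write@4
I2 mul r3: issue@3 deps=(1,None) exec_start@4 write@5
I3 mul r2: issue@4 deps=(2,2) exec_start@5 write@8
I4 mul r2: issue@5 deps=(None,None) exec_start@5 write@8
I5 add r4: issue@6 deps=(None,4) exec_start@8 write@10
I6 mul r4: issue@7 deps=(4,4) exec_start@8 write@10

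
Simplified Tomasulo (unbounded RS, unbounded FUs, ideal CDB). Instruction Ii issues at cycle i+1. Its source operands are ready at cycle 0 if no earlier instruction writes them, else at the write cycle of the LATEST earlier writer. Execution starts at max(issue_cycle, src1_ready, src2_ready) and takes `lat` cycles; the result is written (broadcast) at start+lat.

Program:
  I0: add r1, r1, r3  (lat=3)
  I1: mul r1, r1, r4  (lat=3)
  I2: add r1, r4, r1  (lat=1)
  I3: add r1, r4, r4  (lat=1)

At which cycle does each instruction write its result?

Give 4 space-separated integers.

I0 add r1: issue@1 deps=(None,None) exec_start@1 write@4
I1 mul r1: issue@2 deps=(0,None) exec_start@4 write@7
I2 add r1: issue@3 deps=(None,1) exec_start@7 write@8
I3 add r1: issue@4 deps=(None,None) exec_start@4 write@5

Answer: 4 7 8 5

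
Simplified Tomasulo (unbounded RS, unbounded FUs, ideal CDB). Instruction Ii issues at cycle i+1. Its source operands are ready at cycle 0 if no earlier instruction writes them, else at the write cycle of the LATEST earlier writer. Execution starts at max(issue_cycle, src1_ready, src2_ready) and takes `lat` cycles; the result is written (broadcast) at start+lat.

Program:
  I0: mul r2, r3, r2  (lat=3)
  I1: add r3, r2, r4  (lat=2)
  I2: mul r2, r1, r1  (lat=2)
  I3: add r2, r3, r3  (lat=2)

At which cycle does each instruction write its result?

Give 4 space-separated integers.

I0 mul r2: issue@1 deps=(None,None) exec_start@1 write@4
I1 add r3: issue@2 deps=(0,None) exec_start@4 write@6
I2 mul r2: issue@3 deps=(None,None) exec_start@3 write@5
I3 add r2: issue@4 deps=(1,1) exec_start@6 write@8

Answer: 4 6 5 8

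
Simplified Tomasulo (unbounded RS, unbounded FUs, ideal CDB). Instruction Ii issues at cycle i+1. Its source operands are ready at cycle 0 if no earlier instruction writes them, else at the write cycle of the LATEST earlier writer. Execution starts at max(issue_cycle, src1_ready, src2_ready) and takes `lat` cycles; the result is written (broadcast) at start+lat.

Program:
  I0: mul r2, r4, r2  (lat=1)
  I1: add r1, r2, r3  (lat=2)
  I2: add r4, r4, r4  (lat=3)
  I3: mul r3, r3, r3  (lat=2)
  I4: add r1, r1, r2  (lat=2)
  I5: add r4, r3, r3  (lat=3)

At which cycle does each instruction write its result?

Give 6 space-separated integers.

Answer: 2 4 6 6 7 9

Derivation:
I0 mul r2: issue@1 deps=(None,None) exec_start@1 write@2
I1 add r1: issue@2 deps=(0,None) exec_start@2 write@4
I2 add r4: issue@3 deps=(None,None) exec_start@3 write@6
I3 mul r3: issue@4 deps=(None,None) exec_start@4 write@6
I4 add r1: issue@5 deps=(1,0) exec_start@5 write@7
I5 add r4: issue@6 deps=(3,3) exec_start@6 write@9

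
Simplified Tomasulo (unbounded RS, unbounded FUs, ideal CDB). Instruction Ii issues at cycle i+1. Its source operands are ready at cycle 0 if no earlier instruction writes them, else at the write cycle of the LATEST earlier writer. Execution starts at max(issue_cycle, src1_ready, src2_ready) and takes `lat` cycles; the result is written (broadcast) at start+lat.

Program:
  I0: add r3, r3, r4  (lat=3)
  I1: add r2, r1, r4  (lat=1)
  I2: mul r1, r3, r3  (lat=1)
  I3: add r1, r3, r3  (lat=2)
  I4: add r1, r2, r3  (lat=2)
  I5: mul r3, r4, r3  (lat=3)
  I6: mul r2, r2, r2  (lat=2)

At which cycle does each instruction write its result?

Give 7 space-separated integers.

I0 add r3: issue@1 deps=(None,None) exec_start@1 write@4
I1 add r2: issue@2 deps=(None,None) exec_start@2 write@3
I2 mul r1: issue@3 deps=(0,0) exec_start@4 write@5
I3 add r1: issue@4 deps=(0,0) exec_start@4 write@6
I4 add r1: issue@5 deps=(1,0) exec_start@5 write@7
I5 mul r3: issue@6 deps=(None,0) exec_start@6 write@9
I6 mul r2: issue@7 deps=(1,1) exec_start@7 write@9

Answer: 4 3 5 6 7 9 9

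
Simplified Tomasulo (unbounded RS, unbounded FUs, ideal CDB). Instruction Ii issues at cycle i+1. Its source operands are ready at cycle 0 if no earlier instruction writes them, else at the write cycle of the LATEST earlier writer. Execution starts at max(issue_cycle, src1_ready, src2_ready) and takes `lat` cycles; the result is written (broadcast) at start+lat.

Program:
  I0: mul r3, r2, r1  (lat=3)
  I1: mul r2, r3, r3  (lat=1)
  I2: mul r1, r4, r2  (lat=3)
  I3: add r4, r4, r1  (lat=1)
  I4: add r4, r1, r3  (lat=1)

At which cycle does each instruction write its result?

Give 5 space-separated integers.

I0 mul r3: issue@1 deps=(None,None) exec_start@1 write@4
I1 mul r2: issue@2 deps=(0,0) exec_start@4 write@5
I2 mul r1: issue@3 deps=(None,1) exec_start@5 write@8
I3 add r4: issue@4 deps=(None,2) exec_start@8 write@9
I4 add r4: issue@5 deps=(2,0) exec_start@8 write@9

Answer: 4 5 8 9 9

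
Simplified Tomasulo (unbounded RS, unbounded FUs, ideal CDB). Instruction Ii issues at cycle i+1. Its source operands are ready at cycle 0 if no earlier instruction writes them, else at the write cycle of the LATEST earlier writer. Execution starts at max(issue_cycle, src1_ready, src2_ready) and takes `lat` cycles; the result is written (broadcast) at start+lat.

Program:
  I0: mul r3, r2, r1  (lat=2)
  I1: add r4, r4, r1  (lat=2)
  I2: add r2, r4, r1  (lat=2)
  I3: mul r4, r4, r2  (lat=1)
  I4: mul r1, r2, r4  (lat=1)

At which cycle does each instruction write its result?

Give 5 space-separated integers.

Answer: 3 4 6 7 8

Derivation:
I0 mul r3: issue@1 deps=(None,None) exec_start@1 write@3
I1 add r4: issue@2 deps=(None,None) exec_start@2 write@4
I2 add r2: issue@3 deps=(1,None) exec_start@4 write@6
I3 mul r4: issue@4 deps=(1,2) exec_start@6 write@7
I4 mul r1: issue@5 deps=(2,3) exec_start@7 write@8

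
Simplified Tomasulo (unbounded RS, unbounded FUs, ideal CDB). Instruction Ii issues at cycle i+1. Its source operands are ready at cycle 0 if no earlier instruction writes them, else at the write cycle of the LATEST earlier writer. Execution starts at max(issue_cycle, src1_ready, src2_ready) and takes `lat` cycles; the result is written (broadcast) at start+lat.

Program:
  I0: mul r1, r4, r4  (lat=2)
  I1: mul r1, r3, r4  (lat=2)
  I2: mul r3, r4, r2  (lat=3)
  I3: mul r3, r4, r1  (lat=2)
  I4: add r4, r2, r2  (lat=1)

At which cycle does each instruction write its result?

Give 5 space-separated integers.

I0 mul r1: issue@1 deps=(None,None) exec_start@1 write@3
I1 mul r1: issue@2 deps=(None,None) exec_start@2 write@4
I2 mul r3: issue@3 deps=(None,None) exec_start@3 write@6
I3 mul r3: issue@4 deps=(None,1) exec_start@4 write@6
I4 add r4: issue@5 deps=(None,None) exec_start@5 write@6

Answer: 3 4 6 6 6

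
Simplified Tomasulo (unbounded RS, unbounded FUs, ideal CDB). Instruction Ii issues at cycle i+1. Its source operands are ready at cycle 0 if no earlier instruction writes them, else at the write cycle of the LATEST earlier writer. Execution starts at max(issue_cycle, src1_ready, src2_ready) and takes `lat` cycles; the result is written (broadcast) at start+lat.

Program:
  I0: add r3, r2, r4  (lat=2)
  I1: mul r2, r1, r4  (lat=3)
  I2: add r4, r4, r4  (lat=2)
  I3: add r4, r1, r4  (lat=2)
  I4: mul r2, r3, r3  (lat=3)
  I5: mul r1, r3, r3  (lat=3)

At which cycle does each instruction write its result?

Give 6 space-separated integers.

Answer: 3 5 5 7 8 9

Derivation:
I0 add r3: issue@1 deps=(None,None) exec_start@1 write@3
I1 mul r2: issue@2 deps=(None,None) exec_start@2 write@5
I2 add r4: issue@3 deps=(None,None) exec_start@3 write@5
I3 add r4: issue@4 deps=(None,2) exec_start@5 write@7
I4 mul r2: issue@5 deps=(0,0) exec_start@5 write@8
I5 mul r1: issue@6 deps=(0,0) exec_start@6 write@9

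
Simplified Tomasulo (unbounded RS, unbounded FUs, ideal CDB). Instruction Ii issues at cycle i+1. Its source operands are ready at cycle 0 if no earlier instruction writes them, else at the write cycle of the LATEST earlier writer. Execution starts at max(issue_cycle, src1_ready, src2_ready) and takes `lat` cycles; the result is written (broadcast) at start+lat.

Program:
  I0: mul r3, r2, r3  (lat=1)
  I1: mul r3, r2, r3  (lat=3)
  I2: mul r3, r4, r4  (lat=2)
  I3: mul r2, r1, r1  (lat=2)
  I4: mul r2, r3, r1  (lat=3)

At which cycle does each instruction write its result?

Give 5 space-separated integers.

Answer: 2 5 5 6 8

Derivation:
I0 mul r3: issue@1 deps=(None,None) exec_start@1 write@2
I1 mul r3: issue@2 deps=(None,0) exec_start@2 write@5
I2 mul r3: issue@3 deps=(None,None) exec_start@3 write@5
I3 mul r2: issue@4 deps=(None,None) exec_start@4 write@6
I4 mul r2: issue@5 deps=(2,None) exec_start@5 write@8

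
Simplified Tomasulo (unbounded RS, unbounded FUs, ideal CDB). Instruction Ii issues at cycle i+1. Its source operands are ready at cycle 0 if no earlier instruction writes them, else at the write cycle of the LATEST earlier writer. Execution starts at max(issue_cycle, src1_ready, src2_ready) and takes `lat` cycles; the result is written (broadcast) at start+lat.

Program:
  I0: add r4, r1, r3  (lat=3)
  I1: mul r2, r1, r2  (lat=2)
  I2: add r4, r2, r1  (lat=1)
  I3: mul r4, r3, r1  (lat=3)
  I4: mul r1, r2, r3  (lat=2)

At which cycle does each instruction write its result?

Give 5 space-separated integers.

I0 add r4: issue@1 deps=(None,None) exec_start@1 write@4
I1 mul r2: issue@2 deps=(None,None) exec_start@2 write@4
I2 add r4: issue@3 deps=(1,None) exec_start@4 write@5
I3 mul r4: issue@4 deps=(None,None) exec_start@4 write@7
I4 mul r1: issue@5 deps=(1,None) exec_start@5 write@7

Answer: 4 4 5 7 7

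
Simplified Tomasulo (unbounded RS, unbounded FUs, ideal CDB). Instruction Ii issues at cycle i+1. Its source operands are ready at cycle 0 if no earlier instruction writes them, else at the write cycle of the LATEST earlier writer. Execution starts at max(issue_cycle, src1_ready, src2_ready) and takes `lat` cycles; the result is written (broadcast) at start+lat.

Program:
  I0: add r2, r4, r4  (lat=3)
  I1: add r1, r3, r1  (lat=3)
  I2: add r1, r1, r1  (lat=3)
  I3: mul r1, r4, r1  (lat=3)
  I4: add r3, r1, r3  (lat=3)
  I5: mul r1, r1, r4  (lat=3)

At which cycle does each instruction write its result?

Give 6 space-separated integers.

I0 add r2: issue@1 deps=(None,None) exec_start@1 write@4
I1 add r1: issue@2 deps=(None,None) exec_start@2 write@5
I2 add r1: issue@3 deps=(1,1) exec_start@5 write@8
I3 mul r1: issue@4 deps=(None,2) exec_start@8 write@11
I4 add r3: issue@5 deps=(3,None) exec_start@11 write@14
I5 mul r1: issue@6 deps=(3,None) exec_start@11 write@14

Answer: 4 5 8 11 14 14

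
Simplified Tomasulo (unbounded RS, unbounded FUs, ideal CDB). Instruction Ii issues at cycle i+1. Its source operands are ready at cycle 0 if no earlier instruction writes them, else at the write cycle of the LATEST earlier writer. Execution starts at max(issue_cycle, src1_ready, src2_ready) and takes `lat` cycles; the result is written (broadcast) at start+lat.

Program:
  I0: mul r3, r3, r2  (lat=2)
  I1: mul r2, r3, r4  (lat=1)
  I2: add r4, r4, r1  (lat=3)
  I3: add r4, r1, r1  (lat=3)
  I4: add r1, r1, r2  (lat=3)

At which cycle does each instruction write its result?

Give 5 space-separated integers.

I0 mul r3: issue@1 deps=(None,None) exec_start@1 write@3
I1 mul r2: issue@2 deps=(0,None) exec_start@3 write@4
I2 add r4: issue@3 deps=(None,None) exec_start@3 write@6
I3 add r4: issue@4 deps=(None,None) exec_start@4 write@7
I4 add r1: issue@5 deps=(None,1) exec_start@5 write@8

Answer: 3 4 6 7 8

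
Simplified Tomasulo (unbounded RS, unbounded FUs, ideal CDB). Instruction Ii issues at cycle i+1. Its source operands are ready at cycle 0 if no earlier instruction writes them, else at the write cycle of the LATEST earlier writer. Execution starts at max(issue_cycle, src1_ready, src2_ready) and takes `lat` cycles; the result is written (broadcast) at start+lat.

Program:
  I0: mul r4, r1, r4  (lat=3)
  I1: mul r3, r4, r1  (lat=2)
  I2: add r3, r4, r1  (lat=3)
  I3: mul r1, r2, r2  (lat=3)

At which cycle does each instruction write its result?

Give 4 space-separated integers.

I0 mul r4: issue@1 deps=(None,None) exec_start@1 write@4
I1 mul r3: issue@2 deps=(0,None) exec_start@4 write@6
I2 add r3: issue@3 deps=(0,None) exec_start@4 write@7
I3 mul r1: issue@4 deps=(None,None) exec_start@4 write@7

Answer: 4 6 7 7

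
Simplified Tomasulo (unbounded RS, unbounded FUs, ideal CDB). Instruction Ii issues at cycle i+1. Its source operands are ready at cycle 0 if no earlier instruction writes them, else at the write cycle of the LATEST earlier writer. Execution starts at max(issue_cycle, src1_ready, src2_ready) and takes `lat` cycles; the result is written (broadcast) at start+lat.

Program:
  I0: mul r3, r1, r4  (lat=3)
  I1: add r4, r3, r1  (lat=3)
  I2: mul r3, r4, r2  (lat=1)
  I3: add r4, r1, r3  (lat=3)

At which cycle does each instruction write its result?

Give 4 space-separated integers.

Answer: 4 7 8 11

Derivation:
I0 mul r3: issue@1 deps=(None,None) exec_start@1 write@4
I1 add r4: issue@2 deps=(0,None) exec_start@4 write@7
I2 mul r3: issue@3 deps=(1,None) exec_start@7 write@8
I3 add r4: issue@4 deps=(None,2) exec_start@8 write@11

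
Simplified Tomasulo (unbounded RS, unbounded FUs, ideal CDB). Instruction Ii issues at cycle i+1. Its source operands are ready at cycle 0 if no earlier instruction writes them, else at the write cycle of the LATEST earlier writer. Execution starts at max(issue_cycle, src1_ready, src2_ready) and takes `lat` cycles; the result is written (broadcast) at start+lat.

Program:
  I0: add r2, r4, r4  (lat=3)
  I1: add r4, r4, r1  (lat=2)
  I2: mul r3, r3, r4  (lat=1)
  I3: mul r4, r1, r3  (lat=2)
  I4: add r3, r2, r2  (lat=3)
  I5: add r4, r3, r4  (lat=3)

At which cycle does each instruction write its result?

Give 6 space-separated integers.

Answer: 4 4 5 7 8 11

Derivation:
I0 add r2: issue@1 deps=(None,None) exec_start@1 write@4
I1 add r4: issue@2 deps=(None,None) exec_start@2 write@4
I2 mul r3: issue@3 deps=(None,1) exec_start@4 write@5
I3 mul r4: issue@4 deps=(None,2) exec_start@5 write@7
I4 add r3: issue@5 deps=(0,0) exec_start@5 write@8
I5 add r4: issue@6 deps=(4,3) exec_start@8 write@11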